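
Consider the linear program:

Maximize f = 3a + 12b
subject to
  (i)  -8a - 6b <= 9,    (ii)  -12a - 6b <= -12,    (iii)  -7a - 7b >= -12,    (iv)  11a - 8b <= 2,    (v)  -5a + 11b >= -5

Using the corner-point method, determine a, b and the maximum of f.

a = 2/7, b = 10/7, maximum f = 18

Corner points and f = 3a + 12b:
  (2/7, 10/7) → f = 18
  (2/3, 2/3) → f = 10
  (110/133, 118/133) → f = 1746/133

At the optimal vertex, -12a - 6b = -12 and -7a - 7b = -12.
Solving simultaneously gives a = 2/7, b = 10/7.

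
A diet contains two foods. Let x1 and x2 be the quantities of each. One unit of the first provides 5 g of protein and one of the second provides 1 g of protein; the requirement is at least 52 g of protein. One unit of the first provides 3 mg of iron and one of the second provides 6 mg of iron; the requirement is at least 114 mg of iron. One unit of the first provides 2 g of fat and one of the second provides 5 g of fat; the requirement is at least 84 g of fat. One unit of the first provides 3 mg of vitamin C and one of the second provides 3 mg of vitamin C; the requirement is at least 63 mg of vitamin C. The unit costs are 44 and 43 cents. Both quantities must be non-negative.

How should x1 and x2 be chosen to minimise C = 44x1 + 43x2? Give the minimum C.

x1 = 22/3, x2 = 46/3, minimum C = 982

Vertices and C = 44x1 + 43x2:
  (0, 52) → C = 2236
  (42, 0) → C = 1848
  (22/3, 46/3) → C = 982
  (22, 8) → C = 1312
The feasible region is unbounded (it extends along (0, 1), (1, 0)), but C strictly increases along every unbounded feasible direction, so there is no improving ray and the minimum is attained at a vertex.

The optimum lies where 5x1 + x2 = 52 and 3x1 + 6x2 = 114.
Solving simultaneously gives x1 = 22/3, x2 = 46/3.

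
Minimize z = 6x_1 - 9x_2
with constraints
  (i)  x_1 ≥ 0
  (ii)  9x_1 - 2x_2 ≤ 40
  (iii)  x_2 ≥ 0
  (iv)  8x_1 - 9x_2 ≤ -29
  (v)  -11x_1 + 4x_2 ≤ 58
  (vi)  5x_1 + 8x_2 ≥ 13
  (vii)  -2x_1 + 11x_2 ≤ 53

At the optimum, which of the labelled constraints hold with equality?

(i) and (vii)

Vertices and z = 6x_1 - 9x_2:
  (0, 29/9) → z = -29
  (0, 53/11) → z = -477/11
  (79/35, 183/35) → z = -1173/35

The minimum is at (0, 53/11). Substituting into each constraint, equality holds for (i) and (vii); the remaining constraints have slack.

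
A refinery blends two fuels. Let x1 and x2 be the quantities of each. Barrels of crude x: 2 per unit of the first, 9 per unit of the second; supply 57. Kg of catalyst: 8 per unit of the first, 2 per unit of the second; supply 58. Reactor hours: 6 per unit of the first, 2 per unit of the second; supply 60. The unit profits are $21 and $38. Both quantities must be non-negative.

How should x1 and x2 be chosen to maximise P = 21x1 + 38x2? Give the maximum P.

At the optimal vertex, 2x1 + 9x2 = 57 and 8x1 + 2x2 = 58.
Solving simultaneously gives x1 = 6, x2 = 5.

x1 = 6, x2 = 5, maximum P = 316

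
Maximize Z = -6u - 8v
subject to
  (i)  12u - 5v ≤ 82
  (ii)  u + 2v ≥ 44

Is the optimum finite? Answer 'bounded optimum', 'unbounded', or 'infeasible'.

unbounded

From the feasible point (384/29, 446/29), moving in the direction (-2, 1) keeps every constraint satisfied while Z increases without bound.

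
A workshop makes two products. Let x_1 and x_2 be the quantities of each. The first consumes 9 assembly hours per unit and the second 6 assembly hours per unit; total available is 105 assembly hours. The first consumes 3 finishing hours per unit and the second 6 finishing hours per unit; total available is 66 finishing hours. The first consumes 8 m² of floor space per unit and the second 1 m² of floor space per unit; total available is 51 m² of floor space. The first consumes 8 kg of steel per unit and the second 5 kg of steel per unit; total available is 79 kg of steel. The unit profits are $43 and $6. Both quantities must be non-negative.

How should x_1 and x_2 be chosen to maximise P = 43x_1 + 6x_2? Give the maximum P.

Corner points and P = 43x_1 + 6x_2:
  (0, 0) → P = 0
  (0, 11) → P = 66
  (51/8, 0) → P = 2193/8
  (48/11, 97/11) → P = 2646/11
  (11/2, 7) → P = 557/2

At the optimal vertex, 8x_1 + x_2 = 51 and 8x_1 + 5x_2 = 79.
Solving simultaneously gives x_1 = 11/2, x_2 = 7.

x_1 = 11/2, x_2 = 7, maximum P = 557/2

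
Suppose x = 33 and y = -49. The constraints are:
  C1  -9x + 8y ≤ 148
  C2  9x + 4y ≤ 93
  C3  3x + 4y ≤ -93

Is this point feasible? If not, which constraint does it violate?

Constraint C2: 9x + 4y = 101, which is not ≤ 93. All other constraints are satisfied.

not feasible — violates C2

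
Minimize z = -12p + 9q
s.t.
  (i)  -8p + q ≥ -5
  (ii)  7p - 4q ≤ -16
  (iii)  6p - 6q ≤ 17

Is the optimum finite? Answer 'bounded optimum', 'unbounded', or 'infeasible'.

bounded optimum

Corner points and z = -12p + 9q:
  (36/25, 163/25) → z = 207/5
  (-82/9, -215/18) → z = 11/6
The feasible region has finitely many vertices and no improving ray; the minimum is 11/6 at (-82/9, -215/18).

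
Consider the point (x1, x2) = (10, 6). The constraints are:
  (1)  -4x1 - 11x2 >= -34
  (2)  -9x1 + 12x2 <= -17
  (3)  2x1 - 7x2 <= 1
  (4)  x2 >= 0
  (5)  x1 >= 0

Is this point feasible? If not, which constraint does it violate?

Constraint (1): -4x1 - 11x2 = -106, which is not ≥ -34. All other constraints are satisfied.

not feasible — violates (1)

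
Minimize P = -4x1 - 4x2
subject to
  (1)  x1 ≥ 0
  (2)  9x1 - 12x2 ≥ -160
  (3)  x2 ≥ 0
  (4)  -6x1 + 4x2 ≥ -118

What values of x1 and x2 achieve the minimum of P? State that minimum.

Extreme points and P = -4x1 - 4x2:
  (0, 40/3) → P = -160/3
  (0, 0) → P = 0
  (514/9, 337/6) → P = -4078/9
  (59/3, 0) → P = -236/3

The binding constraints are 9x1 - 12x2 = -160 and -6x1 + 4x2 = -118.
Solving simultaneously gives x1 = 514/9, x2 = 337/6.

x1 = 514/9, x2 = 337/6, minimum P = -4078/9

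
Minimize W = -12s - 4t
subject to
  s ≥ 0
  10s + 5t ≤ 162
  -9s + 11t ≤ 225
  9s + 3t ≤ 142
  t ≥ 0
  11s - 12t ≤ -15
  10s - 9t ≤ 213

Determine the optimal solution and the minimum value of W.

s = 267/25, t = 276/25, minimum W = -4308/25

Extreme points and W = -12s - 4t:
  (0, 225/11) → W = -900/11
  (0, 5/4) → W = -5
  (657/155, 3708/155) → W = -22716/155
  (267/25, 276/25) → W = -4308/25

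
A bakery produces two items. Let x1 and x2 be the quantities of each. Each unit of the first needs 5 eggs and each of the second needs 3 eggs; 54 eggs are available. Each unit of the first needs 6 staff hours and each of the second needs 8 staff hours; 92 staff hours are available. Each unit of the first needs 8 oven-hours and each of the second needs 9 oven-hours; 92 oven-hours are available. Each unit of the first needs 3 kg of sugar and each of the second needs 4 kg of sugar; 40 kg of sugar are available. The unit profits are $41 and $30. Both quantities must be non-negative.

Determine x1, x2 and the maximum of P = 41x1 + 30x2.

x1 = 10, x2 = 4/3, maximum P = 450

Extreme points and P = 41x1 + 30x2:
  (0, 0) → P = 0
  (0, 10) → P = 300
  (54/5, 0) → P = 2214/5
  (10, 4/3) → P = 450
  (8/5, 44/5) → P = 1648/5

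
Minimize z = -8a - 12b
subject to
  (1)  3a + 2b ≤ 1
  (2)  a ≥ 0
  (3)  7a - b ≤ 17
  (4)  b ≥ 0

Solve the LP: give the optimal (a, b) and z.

a = 0, b = 1/2, minimum z = -6

Vertices and z = -8a - 12b:
  (0, 1/2) → z = -6
  (1/3, 0) → z = -8/3
  (0, 0) → z = 0

At the optimal vertex, 3a + 2b = 1 and a = 0.
Solving simultaneously gives a = 0, b = 1/2.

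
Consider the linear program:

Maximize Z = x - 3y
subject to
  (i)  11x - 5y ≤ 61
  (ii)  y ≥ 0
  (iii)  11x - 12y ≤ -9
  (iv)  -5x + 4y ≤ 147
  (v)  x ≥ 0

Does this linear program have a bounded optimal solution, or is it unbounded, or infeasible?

Feasible corners and Z = x - 3y:
  (111/11, 10) → Z = -219/11
  (979/19, 1922/19) → Z = -4787/19
  (0, 3/4) → Z = -9/4
  (0, 147/4) → Z = -441/4
The feasible region has finitely many vertices and no improving ray; the maximum is -9/4 at (0, 3/4).

bounded optimum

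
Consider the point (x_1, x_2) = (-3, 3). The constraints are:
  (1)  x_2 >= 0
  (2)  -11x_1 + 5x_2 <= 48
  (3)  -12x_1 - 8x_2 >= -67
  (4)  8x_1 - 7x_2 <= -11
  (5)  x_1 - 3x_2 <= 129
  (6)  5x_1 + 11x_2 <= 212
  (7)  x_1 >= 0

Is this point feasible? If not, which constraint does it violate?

not feasible — violates (7)

Constraint (7): x_1 = -3, which is not ≥ 0. All other constraints are satisfied.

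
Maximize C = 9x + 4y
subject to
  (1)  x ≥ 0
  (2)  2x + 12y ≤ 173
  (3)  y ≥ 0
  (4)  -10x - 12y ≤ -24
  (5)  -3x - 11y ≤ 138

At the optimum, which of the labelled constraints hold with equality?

Corner points and C = 9x + 4y:
  (0, 173/12) → C = 173/3
  (0, 2) → C = 8
  (173/2, 0) → C = 1557/2
  (12/5, 0) → C = 108/5

The maximum is at (173/2, 0). Substituting into each constraint, equality holds for (2) and (3); the remaining constraints have slack.

(2) and (3)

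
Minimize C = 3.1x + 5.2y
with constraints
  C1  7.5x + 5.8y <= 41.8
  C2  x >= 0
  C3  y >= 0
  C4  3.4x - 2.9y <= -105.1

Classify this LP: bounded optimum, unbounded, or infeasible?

infeasible

The boundaries 7.5x + 5.8y = 41.8 and x = 0 meet at (0, 209/29), but that point violates 3.4x - 2.9y ≤ -105.1. Every candidate vertex is excluded by some other constraint, so the feasible region is empty.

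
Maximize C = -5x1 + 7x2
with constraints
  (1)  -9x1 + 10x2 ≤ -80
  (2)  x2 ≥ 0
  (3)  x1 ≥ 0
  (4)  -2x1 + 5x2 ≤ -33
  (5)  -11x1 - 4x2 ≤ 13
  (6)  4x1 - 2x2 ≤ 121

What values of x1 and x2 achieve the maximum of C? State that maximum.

x1 = 33/2, x2 = 0, maximum C = -165/2

Corner points and C = -5x1 + 7x2:
  (33/2, 0) → C = -165/2
  (121/4, 0) → C = -605/4
  (539/16, 55/8) → C = -1925/16

The binding constraints are x2 = 0 and -2x1 + 5x2 = -33.
Solving simultaneously gives x1 = 33/2, x2 = 0.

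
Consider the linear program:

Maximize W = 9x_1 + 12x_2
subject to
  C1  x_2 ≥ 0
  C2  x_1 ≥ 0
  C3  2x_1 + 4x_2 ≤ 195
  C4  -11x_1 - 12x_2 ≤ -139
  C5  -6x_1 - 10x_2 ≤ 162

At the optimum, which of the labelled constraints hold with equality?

Feasible corners and W = 9x_1 + 12x_2:
  (195/2, 0) → W = 1755/2
  (139/11, 0) → W = 1251/11
  (0, 195/4) → W = 585
  (0, 139/12) → W = 139

The maximum is at (195/2, 0). Substituting into each constraint, equality holds for C1 and C3; the remaining constraints have slack.

C1 and C3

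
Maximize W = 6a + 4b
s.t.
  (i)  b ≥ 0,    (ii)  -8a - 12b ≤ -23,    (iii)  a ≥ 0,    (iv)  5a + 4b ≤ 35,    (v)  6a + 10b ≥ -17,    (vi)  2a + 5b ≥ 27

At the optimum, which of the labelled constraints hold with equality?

Vertices and W = 6a + 4b:
  (0, 35/4) → W = 35
  (0, 27/5) → W = 108/5
  (67/17, 65/17) → W = 662/17

The maximum is at (67/17, 65/17). Substituting into each constraint, equality holds for (iv) and (vi); the remaining constraints have slack.

(iv) and (vi)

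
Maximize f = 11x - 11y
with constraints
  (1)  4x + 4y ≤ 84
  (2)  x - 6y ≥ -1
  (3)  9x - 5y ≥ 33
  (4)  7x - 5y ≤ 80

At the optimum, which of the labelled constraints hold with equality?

Extreme points and f = 11x - 11y:
  (29/7, 6/7) → f = 253/7
  (485/37, 87/37) → f = 4378/37
  (-47/2, -489/10) → f = 1397/5

The maximum is at (-47/2, -489/10). Substituting into each constraint, equality holds for (3) and (4); the remaining constraints have slack.

(3) and (4)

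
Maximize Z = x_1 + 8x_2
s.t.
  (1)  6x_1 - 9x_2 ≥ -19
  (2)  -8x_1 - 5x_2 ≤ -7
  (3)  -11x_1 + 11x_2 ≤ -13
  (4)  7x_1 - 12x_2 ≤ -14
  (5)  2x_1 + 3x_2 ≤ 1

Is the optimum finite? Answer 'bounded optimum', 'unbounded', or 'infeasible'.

infeasible

The boundaries 6x_1 - 9x_2 = -19 and -11x_1 + 11x_2 = -13 meet at (326/33, 287/33), but that point violates 2x_1 + 3x_2 ≤ 1. Every candidate vertex is excluded by some other constraint, so the feasible region is empty.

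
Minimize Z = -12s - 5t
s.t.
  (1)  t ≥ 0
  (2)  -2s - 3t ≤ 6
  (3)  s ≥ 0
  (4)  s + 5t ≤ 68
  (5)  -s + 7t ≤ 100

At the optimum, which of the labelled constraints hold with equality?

(1) and (4)

Vertices and Z = -12s - 5t:
  (0, 0) → Z = 0
  (68, 0) → Z = -816
  (0, 68/5) → Z = -68

The minimum is at (68, 0). Substituting into each constraint, equality holds for (1) and (4); the remaining constraints have slack.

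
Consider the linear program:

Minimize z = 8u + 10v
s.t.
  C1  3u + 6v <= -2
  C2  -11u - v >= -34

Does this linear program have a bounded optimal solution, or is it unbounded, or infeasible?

unbounded

From the feasible point (206/63, -124/63), moving in the direction (-6, 3) keeps every constraint satisfied while z decreases without bound.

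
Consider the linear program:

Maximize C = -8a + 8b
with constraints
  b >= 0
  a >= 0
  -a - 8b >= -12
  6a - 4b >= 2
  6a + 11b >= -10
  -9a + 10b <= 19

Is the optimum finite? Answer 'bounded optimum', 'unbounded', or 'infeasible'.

bounded optimum

Feasible corners and C = -8a + 8b:
  (12, 0) → C = -96
  (1/3, 0) → C = -8/3
  (16/13, 35/26) → C = 12/13
The feasible region has finitely many vertices and no improving ray; the maximum is 12/13 at (16/13, 35/26).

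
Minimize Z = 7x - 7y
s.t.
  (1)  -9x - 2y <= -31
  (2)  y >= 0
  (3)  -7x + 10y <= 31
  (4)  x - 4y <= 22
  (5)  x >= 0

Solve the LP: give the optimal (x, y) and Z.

Vertices and Z = 7x - 7y:
  (31/9, 0) → Z = 217/9
  (31/13, 62/13) → Z = -217/13
  (22, 0) → Z = 154
The feasible region is unbounded (it extends along (10, 7), (4, 1)), but Z strictly increases along every unbounded feasible direction, so there is no improving ray and the minimum is attained at a vertex.

The optimum lies where -9x - 2y = -31 and -7x + 10y = 31.
Solving simultaneously gives x = 31/13, y = 62/13.

x = 31/13, y = 62/13, minimum Z = -217/13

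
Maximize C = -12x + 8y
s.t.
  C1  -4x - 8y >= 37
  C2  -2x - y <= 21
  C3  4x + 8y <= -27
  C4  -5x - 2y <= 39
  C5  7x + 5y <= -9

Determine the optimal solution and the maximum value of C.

x = -119/16, y = -29/32, maximum C = 82

The feasible region is unbounded (it extends along (1, -2), (5, -7)), but C strictly decreases along every unbounded feasible direction, so there is no improving ray and the maximum is attained at a vertex.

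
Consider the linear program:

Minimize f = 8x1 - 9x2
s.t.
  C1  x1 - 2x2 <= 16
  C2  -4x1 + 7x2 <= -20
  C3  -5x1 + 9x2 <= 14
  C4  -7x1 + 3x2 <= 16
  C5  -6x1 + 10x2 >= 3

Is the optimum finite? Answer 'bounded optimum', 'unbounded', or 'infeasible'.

infeasible

The boundaries x1 - 2x2 = 16 and -7x1 + 3x2 = 16 meet at (-80/11, -128/11), but that point violates -6x1 + 10x2 ≥ 3. Every candidate vertex is excluded by some other constraint, so the feasible region is empty.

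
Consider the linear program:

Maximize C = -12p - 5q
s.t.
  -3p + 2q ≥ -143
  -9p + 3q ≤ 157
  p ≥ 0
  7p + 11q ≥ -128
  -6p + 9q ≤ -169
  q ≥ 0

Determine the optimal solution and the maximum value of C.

p = 169/6, q = 0, maximum C = -338

Vertices and C = -12p - 5q:
  (949/15, 117/5) → C = -4381/5
  (143/3, 0) → C = -572
  (169/6, 0) → C = -338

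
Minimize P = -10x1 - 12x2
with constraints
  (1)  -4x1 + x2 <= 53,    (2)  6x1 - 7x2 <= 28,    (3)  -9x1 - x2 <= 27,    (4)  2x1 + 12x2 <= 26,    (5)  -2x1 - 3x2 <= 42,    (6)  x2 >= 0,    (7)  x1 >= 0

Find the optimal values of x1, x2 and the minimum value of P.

Vertices and P = -10x1 - 12x2:
  (259/43, 50/43) → P = -3190/43
  (14/3, 0) → P = -140/3
  (0, 13/6) → P = -26
  (0, 0) → P = 0

At the optimal vertex, 6x1 - 7x2 = 28 and 2x1 + 12x2 = 26.
Solving simultaneously gives x1 = 259/43, x2 = 50/43.

x1 = 259/43, x2 = 50/43, minimum P = -3190/43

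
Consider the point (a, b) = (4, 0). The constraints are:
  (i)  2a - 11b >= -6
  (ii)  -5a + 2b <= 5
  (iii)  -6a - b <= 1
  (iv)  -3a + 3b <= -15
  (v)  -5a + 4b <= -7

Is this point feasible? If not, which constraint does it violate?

not feasible — violates (iv)

Constraint (iv): -3a + 3b = -12, which is not ≤ -15. All other constraints are satisfied.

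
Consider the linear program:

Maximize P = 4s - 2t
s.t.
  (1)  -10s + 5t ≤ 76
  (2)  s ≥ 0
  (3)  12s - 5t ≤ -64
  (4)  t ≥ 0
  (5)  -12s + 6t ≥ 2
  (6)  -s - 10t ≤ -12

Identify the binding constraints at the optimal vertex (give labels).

Corner points and P = 4s - 2t:
  (0, 76/5) → P = -152/5
  (6, 136/5) → P = -152/5
  (0, 64/5) → P = -128/5

The maximum is at (0, 64/5). Substituting into each constraint, equality holds for (2) and (3); the remaining constraints have slack.

(2) and (3)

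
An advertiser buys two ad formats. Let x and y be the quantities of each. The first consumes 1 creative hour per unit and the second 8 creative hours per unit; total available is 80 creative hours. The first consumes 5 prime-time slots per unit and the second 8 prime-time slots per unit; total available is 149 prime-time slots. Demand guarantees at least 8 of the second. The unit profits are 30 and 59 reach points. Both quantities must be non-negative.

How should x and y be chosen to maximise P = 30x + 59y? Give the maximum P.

x = 16, y = 8, maximum P = 952

Vertices and P = 30x + 59y:
  (0, 10) → P = 590
  (0, 8) → P = 472
  (16, 8) → P = 952

The optimum lies where x + 8y = 80 and y = 8.
Solving simultaneously gives x = 16, y = 8.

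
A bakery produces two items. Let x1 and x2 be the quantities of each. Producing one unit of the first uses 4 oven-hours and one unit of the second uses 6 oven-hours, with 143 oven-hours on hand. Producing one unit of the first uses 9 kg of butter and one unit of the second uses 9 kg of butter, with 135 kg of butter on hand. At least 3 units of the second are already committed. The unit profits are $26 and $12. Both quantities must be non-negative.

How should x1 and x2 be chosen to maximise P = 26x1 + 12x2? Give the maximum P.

Corner points and P = 26x1 + 12x2:
  (0, 15) → P = 180
  (0, 3) → P = 36
  (12, 3) → P = 348

x1 = 12, x2 = 3, maximum P = 348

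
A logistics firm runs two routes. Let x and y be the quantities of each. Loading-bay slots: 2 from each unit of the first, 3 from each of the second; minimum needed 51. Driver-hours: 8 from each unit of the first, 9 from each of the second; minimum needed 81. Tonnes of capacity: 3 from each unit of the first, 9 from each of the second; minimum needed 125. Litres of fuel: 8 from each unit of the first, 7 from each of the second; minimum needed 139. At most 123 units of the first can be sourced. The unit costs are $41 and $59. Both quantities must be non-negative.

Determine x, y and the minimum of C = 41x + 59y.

Vertices and C = 41x + 59y:
  (0, 139/7) → C = 8201/7
  (125/3, 0) → C = 5125/3
  (123, 0) → C = 5043
  (28/3, 97/9) → C = 9167/9
  (6, 13) → C = 1013
The feasible region is unbounded (it extends along (0, 1)), but C strictly increases along every unbounded feasible direction, so there is no improving ray and the minimum is attained at a vertex.

At the optimal vertex, 2x + 3y = 51 and 8x + 7y = 139.
Solving simultaneously gives x = 6, y = 13.

x = 6, y = 13, minimum C = 1013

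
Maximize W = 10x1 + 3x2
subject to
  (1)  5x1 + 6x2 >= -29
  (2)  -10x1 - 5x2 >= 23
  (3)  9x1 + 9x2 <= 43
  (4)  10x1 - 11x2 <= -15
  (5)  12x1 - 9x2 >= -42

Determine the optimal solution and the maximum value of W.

x1 = -41/20, x2 = -1/2, maximum W = -22

Extreme points and W = 10x1 + 3x2:
  (-409/115, -43/23) → W = -947/23
  (-57/13, -46/39) → W = -616/13
  (-41/20, -1/2) → W = -22
  (-139/50, 24/25) → W = -623/25

At the optimal vertex, -10x1 - 5x2 = 23 and 10x1 - 11x2 = -15.
Solving simultaneously gives x1 = -41/20, x2 = -1/2.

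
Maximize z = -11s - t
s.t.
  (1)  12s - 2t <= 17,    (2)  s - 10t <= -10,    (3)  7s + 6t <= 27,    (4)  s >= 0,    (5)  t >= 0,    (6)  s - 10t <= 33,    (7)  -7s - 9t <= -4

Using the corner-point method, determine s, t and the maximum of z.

Corner points and z = -11s - t:
  (95/59, 137/118) → z = -2227/118
  (78/43, 205/86) → z = -1921/86
  (0, 1) → z = -1
  (0, 9/2) → z = -9/2

s = 0, t = 1, maximum z = -1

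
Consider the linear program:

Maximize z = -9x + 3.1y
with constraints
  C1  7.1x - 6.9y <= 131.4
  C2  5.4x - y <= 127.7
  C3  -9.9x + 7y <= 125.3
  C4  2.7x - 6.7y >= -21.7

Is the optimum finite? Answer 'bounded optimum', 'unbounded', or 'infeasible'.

Corner points and z = -9x + 3.1y:
  (74973/3016, 19711/3016) → z = -6136529/30160
  (-178437/1861, -219049/1861) → z = 9268811/18610
  (29243/1116, 1711/124) → z = -239389/1240
  (-68761/4743, -1372/527) → z = 322539/2635
The feasible region has finitely many vertices and no improving ray; the maximum is 9268811/18610 at (-178437/1861, -219049/1861).

bounded optimum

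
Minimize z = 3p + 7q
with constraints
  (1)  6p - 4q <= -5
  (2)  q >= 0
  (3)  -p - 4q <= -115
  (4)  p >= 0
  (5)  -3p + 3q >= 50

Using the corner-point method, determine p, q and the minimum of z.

Extreme points and z = 3p + 7q:
  (185/6, 95/2) → z = 425
  (0, 115/4) → z = 805/4
  (29/3, 79/3) → z = 640/3
The feasible region is unbounded (it extends along (0, 1), (2, 3)), but z strictly increases along every unbounded feasible direction, so there is no improving ray and the minimum is attained at a vertex.

p = 0, q = 115/4, minimum z = 805/4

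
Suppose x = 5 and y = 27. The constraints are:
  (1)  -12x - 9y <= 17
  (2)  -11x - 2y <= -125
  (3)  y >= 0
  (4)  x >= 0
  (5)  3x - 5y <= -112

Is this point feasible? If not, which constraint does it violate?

Constraint (2): -11x - 2y = -109, which is not ≤ -125. All other constraints are satisfied.

not feasible — violates (2)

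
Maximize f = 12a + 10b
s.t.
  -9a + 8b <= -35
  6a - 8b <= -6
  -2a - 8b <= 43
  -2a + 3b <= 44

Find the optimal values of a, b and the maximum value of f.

a = 167, b = 126, maximum f = 3264

Vertices and f = 12a + 10b:
  (41/3, 11) → f = 274
  (457/11, 466/11) → f = 10144/11
  (167, 126) → f = 3264

The binding constraints are 6a - 8b = -6 and -2a + 3b = 44.
Solving simultaneously gives a = 167, b = 126.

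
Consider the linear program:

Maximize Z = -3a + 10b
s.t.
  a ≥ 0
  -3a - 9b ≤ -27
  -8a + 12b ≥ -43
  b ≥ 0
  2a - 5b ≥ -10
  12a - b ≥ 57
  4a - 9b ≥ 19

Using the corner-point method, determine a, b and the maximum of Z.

Feasible corners and Z = -3a + 10b:
  (79/12, 29/36) → Z = -421/36
  (46/7, 17/21) → Z = -244/21
  (53/8, 5/6) → Z = -277/24

The binding constraints are -8a + 12b = -43 and 4a - 9b = 19.
Solving simultaneously gives a = 53/8, b = 5/6.

a = 53/8, b = 5/6, maximum Z = -277/24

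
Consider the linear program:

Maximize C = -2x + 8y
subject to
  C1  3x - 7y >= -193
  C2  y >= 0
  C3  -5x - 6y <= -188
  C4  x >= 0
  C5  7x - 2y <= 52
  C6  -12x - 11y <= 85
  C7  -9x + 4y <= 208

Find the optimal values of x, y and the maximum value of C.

x = 750/43, y = 1507/43, maximum C = 10556/43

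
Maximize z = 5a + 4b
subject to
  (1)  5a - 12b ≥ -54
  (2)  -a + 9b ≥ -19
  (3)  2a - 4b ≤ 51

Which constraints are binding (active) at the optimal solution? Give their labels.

Feasible corners and z = 5a + 4b:
  (-238/11, -149/33) → z = -4166/33
  (207, 363/4) → z = 1398
  (383/14, 13/14) → z = 281/2

The maximum is at (207, 363/4). Substituting into each constraint, equality holds for (1) and (3); the remaining constraints have slack.

(1) and (3)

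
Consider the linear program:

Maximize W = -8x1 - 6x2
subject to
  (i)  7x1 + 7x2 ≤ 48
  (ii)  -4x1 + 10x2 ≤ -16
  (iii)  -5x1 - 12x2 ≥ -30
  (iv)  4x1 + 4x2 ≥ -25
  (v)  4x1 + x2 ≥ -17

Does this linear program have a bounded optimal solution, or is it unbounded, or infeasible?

bounded optimum

Vertices and W = -8x1 - 6x2:
  (366/49, -30/49) → W = -2748/49
  (246/49, 20/49) → W = -2088/49
  (-93/28, -41/14) → W = 309/7
The feasible region has finitely many vertices and no improving ray; the maximum is 309/7 at (-93/28, -41/14).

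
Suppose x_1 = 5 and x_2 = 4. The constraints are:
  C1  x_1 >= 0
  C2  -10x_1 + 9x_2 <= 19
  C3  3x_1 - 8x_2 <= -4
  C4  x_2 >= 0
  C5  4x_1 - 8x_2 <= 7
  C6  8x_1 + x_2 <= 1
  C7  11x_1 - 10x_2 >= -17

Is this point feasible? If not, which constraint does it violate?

not feasible — violates C6

Constraint C6: 8x_1 + x_2 = 44, which is not ≤ 1. All other constraints are satisfied.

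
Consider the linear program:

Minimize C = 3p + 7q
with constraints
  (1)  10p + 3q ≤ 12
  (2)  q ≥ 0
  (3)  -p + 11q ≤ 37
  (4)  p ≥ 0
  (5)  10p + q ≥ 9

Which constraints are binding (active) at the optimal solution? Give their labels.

Feasible corners and C = 3p + 7q:
  (6/5, 0) → C = 18/5
  (3/4, 3/2) → C = 51/4
  (9/10, 0) → C = 27/10

The minimum is at (9/10, 0). Substituting into each constraint, equality holds for (2) and (5); the remaining constraints have slack.

(2) and (5)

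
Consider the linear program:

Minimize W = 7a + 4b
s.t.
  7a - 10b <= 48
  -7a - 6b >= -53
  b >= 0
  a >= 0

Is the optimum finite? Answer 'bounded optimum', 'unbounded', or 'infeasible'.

bounded optimum

Corner points and W = 7a + 4b:
  (409/56, 5/16) → W = 419/8
  (48/7, 0) → W = 48
  (0, 53/6) → W = 106/3
  (0, 0) → W = 0
The feasible region has finitely many vertices and no improving ray; the minimum is 0 at (0, 0).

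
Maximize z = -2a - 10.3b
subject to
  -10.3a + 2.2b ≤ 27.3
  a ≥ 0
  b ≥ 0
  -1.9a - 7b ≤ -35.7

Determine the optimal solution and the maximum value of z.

Feasible corners and z = -2a - 10.3b:
  (0, 273/22) → z = -28119/220
  (0, 51/10) → z = -5253/100
  (357/19, 0) → z = -714/19
The feasible region is unbounded (it extends along (1, 0), (22, 103)), but z strictly decreases along every unbounded feasible direction, so there is no improving ray and the maximum is attained at a vertex.

The binding constraints are b = 0 and -1.9a - 7b = -35.7.
Solving simultaneously gives a = 357/19, b = 0.

a = 357/19, b = 0, maximum z = -714/19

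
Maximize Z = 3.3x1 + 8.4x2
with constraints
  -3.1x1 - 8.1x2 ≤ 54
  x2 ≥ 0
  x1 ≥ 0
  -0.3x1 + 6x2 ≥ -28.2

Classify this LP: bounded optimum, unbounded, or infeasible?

unbounded

From the feasible point (0, 0), moving in the direction (0, 1) keeps every constraint satisfied while Z increases without bound.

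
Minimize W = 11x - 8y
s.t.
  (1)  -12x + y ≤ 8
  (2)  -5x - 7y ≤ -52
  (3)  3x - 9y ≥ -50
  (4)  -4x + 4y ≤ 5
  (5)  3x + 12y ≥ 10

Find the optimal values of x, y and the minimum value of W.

Vertices and W = 11x - 8y:
  (173/48, 233/48) → W = 13/16
  (554/39, -106/39) → W = 178
  (155/24, 185/24) → W = 75/8
The feasible region is unbounded (it extends along (3, 1), (4, -1)), but W strictly increases along every unbounded feasible direction, so there is no improving ray and the minimum is attained at a vertex.

x = 173/48, y = 233/48, minimum W = 13/16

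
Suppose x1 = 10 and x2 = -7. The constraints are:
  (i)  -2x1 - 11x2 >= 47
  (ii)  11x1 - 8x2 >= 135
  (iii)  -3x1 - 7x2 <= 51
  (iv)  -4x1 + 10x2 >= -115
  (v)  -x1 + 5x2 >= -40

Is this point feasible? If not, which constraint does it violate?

not feasible — violates (v)

Constraint (v): -x1 + 5x2 = -45, which is not ≥ -40. All other constraints are satisfied.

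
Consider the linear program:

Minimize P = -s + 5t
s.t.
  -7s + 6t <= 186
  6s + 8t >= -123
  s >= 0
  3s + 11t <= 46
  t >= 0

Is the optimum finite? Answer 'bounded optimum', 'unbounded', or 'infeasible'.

Vertices and P = -s + 5t:
  (0, 46/11) → P = 230/11
  (0, 0) → P = 0
  (46/3, 0) → P = -46/3
The feasible region has finitely many vertices and no improving ray; the minimum is -46/3 at (46/3, 0).

bounded optimum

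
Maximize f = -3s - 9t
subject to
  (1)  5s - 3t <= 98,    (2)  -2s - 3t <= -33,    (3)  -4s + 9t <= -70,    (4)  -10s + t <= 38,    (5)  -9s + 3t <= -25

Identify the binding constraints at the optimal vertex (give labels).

Vertices and f = -3s - 9t:
  (131/7, -31/21) → f = -300/7
  (224/11, 14/11) → f = -798/11
  (169/10, -4/15) → f = -483/10

The maximum is at (131/7, -31/21). Substituting into each constraint, equality holds for (1) and (2); the remaining constraints have slack.

(1) and (2)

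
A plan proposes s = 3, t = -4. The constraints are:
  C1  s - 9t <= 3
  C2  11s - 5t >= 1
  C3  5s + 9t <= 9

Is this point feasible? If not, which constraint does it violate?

not feasible — violates C1

Constraint C1: s - 9t = 39, which is not ≤ 3. All other constraints are satisfied.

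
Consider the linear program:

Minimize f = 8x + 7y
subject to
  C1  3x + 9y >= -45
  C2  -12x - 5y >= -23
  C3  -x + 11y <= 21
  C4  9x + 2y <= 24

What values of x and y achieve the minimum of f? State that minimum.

x = -114/7, y = 3/7, minimum f = -891/7

Feasible corners and f = 8x + 7y:
  (-114/7, 3/7) → f = -891/7
  (102/25, -159/25) → f = -297/25
  (148/137, 275/137) → f = 3109/137
  (74/21, -27/7) → f = 25/21

At the optimal vertex, 3x + 9y = -45 and -x + 11y = 21.
Solving simultaneously gives x = -114/7, y = 3/7.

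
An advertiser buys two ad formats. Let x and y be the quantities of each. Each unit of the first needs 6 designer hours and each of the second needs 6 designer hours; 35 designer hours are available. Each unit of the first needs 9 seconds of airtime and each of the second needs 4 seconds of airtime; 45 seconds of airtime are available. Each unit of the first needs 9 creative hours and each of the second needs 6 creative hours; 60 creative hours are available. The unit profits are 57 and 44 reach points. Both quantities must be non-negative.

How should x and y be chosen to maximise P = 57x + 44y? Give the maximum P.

Corner points and P = 57x + 44y:
  (0, 0) → P = 0
  (0, 35/6) → P = 770/3
  (5, 0) → P = 285
  (13/3, 3/2) → P = 313

x = 13/3, y = 3/2, maximum P = 313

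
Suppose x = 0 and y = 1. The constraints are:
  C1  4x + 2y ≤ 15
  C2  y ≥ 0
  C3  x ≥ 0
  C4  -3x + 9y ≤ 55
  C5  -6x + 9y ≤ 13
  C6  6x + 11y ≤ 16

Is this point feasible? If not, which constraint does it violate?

feasible

C1: 2 ≤ 15 ✓
C2: 1 ≥ 0 ✓
C3: 0 ≥ 0 ✓
C4: 9 ≤ 55 ✓
C5: 9 ≤ 13 ✓
C6: 11 ≤ 16 ✓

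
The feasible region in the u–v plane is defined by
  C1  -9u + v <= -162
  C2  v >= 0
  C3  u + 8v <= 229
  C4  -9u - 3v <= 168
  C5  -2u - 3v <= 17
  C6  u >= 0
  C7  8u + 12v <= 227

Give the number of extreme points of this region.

3

Pairwise boundary intersections that survive every other constraint:
  (18, 0)
  (2171/116, 747/116)
  (227/8, 0)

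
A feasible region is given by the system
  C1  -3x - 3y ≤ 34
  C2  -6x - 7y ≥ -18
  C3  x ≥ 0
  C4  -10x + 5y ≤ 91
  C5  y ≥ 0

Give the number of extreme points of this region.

Pairwise boundary intersections that survive every other constraint:
  (0, 18/7)
  (3, 0)
  (0, 0)

3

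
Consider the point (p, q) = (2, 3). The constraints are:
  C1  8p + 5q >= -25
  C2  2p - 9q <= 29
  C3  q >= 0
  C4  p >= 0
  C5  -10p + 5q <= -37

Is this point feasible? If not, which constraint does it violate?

not feasible — violates C5

Constraint C5: -10p + 5q = -5, which is not ≤ -37. All other constraints are satisfied.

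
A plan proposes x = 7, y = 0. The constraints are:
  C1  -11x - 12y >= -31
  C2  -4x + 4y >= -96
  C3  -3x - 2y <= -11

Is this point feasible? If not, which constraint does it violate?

not feasible — violates C1

Constraint C1: -11x - 12y = -77, which is not ≥ -31. All other constraints are satisfied.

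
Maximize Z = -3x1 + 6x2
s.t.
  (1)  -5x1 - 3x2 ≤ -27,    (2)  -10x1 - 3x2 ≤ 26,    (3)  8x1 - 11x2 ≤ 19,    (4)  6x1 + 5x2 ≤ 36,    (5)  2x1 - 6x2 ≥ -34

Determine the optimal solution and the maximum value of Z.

x1 = 27/7, x2 = 18/7, maximum Z = 27/7

At the optimal vertex, -5x1 - 3x2 = -27 and 6x1 + 5x2 = 36.
Solving simultaneously gives x1 = 27/7, x2 = 18/7.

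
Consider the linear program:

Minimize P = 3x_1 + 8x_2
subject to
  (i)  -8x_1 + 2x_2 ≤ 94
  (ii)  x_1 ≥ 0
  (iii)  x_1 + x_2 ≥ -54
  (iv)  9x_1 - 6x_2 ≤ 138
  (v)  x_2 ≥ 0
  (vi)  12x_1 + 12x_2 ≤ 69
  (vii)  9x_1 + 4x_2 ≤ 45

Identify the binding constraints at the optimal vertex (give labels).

Extreme points and P = 3x_1 + 8x_2:
  (0, 0) → P = 0
  (0, 23/4) → P = 46
  (5, 0) → P = 15
  (22/5, 27/20) → P = 24

The minimum is at (0, 0). Substituting into each constraint, equality holds for (ii) and (v); the remaining constraints have slack.

(ii) and (v)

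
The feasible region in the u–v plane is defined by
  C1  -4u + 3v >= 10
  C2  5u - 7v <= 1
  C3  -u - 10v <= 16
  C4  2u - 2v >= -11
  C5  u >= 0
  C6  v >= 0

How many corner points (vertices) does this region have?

Pairwise boundary intersections that survive every other constraint:
  (13/2, 12)
  (0, 10/3)
  (0, 11/2)

3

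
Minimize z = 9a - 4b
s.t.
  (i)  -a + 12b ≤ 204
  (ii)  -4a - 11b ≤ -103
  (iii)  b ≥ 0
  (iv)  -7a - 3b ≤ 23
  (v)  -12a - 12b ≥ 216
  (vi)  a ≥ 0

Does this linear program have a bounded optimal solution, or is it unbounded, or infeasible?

infeasible

The boundaries -a + 12b = 204 and a = 0 meet at (0, 17), but that point violates -12a - 12b ≥ 216. Every candidate vertex is excluded by some other constraint, so the feasible region is empty.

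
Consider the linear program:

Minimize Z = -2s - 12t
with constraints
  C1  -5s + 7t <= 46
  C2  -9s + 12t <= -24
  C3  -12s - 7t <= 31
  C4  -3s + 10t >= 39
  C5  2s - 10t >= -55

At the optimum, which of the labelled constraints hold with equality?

C4 and C5

Extreme points and Z = -2s - 12t:
  (118/9, 47/6) → Z = -1082/9
  (150/11, 181/22) → Z = -126
  (16, 87/10) → Z = -682/5

The minimum is at (16, 87/10). Substituting into each constraint, equality holds for C4 and C5; the remaining constraints have slack.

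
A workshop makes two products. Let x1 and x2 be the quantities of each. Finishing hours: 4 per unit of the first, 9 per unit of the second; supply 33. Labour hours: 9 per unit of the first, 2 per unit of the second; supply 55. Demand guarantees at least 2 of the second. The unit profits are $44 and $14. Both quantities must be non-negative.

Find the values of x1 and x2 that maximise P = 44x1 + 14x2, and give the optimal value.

The binding constraints are 4x1 + 9x2 = 33 and x2 = 2.
Solving simultaneously gives x1 = 15/4, x2 = 2.

x1 = 15/4, x2 = 2, maximum P = 193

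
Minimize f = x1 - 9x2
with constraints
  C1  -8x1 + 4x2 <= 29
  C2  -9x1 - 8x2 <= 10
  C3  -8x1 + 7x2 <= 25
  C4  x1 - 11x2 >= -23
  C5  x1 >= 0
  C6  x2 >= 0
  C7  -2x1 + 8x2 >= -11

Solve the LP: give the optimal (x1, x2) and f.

x1 = 0, x2 = 23/11, minimum f = -207/11

Feasible corners and f = x1 - 9x2:
  (0, 23/11) → f = -207/11
  (305/14, 57/14) → f = -104/7
  (0, 0) → f = 0
  (11/2, 0) → f = 11/2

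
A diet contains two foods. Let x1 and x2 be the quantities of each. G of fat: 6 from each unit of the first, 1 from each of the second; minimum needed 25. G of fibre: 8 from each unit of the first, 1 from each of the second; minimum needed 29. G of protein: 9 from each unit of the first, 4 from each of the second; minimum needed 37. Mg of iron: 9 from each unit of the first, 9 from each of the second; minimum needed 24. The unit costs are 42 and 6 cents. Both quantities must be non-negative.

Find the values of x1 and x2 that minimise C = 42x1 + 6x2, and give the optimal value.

x1 = 2, x2 = 13, minimum C = 162

Vertices and C = 42x1 + 6x2:
  (0, 29) → C = 174
  (25/6, 0) → C = 175
  (2, 13) → C = 162
The feasible region is unbounded (it extends along (0, 1), (1, 0)), but C strictly increases along every unbounded feasible direction, so there is no improving ray and the minimum is attained at a vertex.

The optimum lies where 6x1 + x2 = 25 and 8x1 + x2 = 29.
Solving simultaneously gives x1 = 2, x2 = 13.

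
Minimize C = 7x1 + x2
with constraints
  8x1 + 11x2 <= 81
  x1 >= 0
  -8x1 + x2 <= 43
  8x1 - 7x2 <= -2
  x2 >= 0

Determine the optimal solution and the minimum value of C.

x1 = 0, x2 = 2/7, minimum C = 2/7

Vertices and C = 7x1 + x2:
  (0, 81/11) → C = 81/11
  (545/144, 83/18) → C = 1493/48
  (0, 2/7) → C = 2/7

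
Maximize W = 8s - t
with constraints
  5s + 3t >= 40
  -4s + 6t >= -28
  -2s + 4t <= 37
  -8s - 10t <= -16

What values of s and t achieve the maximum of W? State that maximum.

Corner points and W = 8s - t:
  (54/7, 10/21) → W = 1286/21
  (49/26, 265/26) → W = 127/26
  (167/2, 51) → W = 617

s = 167/2, t = 51, maximum W = 617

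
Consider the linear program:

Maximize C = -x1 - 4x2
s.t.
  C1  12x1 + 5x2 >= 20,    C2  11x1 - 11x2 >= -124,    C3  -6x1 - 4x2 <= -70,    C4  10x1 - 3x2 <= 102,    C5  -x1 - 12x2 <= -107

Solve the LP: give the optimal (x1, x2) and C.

Extreme points and C = -x1 - 4x2:
  (137/55, 757/55) → C = -633/11
  (1494/77, 2362/77) → C = -10942/77
  (103/17, 143/17) → C = -675/17
  (515/41, 968/123) → C = -5417/123

x1 = 103/17, x2 = 143/17, maximum C = -675/17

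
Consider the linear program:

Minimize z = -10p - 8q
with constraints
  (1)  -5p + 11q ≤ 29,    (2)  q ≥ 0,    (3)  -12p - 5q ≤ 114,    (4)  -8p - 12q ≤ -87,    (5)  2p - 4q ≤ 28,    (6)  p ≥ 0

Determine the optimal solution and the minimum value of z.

p = 212, q = 99, minimum z = -2912

Corner points and z = -10p - 8q:
  (609/148, 667/148) → z = -5713/74
  (212, 99) → z = -2912
  (87/8, 0) → z = -435/4
  (14, 0) → z = -140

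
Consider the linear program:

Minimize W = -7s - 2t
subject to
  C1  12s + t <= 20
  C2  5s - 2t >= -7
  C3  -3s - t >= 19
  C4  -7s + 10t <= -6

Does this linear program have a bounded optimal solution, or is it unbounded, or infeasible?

bounded optimum

Vertices and W = -7s - 2t:
  (13/3, -32) → W = 101/3
  (-45/11, -74/11) → W = 463/11
The feasible region has finitely many vertices and no improving ray; the minimum is 101/3 at (13/3, -32).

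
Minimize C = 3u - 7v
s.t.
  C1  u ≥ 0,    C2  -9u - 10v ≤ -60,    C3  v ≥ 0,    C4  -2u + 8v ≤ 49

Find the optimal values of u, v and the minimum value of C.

u = 0, v = 49/8, minimum C = -343/8

Feasible corners and C = 3u - 7v:
  (0, 6) → C = -42
  (0, 49/8) → C = -343/8
  (20/3, 0) → C = 20
The feasible region is unbounded (it extends along (1, 0), (4, 1)), but C strictly increases along every unbounded feasible direction, so there is no improving ray and the minimum is attained at a vertex.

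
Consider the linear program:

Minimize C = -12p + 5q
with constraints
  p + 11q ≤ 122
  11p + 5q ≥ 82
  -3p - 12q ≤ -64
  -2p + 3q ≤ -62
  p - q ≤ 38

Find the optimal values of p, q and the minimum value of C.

Extreme points and C = -12p + 5q:
  (1048/25, 182/25) → C = -11666/25
  (45, 7) → C = -505
  (312/11, -58/33) → C = -11522/33
  (104/3, -10/3) → C = -1298/3

p = 45, q = 7, minimum C = -505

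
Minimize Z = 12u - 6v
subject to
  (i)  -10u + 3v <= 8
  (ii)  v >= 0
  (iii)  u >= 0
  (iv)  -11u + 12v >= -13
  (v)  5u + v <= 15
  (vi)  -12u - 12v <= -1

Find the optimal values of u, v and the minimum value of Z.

u = 37/25, v = 38/5, minimum Z = -696/25

Vertices and Z = 12u - 6v:
  (0, 8/3) → Z = -16
  (37/25, 38/5) → Z = -696/25
  (13/11, 0) → Z = 156/11
  (1/12, 0) → Z = 1
  (0, 1/12) → Z = -1/2
  (193/71, 100/71) → Z = 1716/71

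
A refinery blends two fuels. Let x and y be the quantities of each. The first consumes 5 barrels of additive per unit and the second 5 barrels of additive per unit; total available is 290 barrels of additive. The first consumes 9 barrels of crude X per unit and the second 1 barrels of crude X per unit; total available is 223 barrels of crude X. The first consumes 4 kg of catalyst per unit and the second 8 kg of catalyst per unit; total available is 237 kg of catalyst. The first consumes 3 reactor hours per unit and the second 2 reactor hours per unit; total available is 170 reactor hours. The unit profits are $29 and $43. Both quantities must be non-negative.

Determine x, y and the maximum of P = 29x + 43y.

Vertices and P = 29x + 43y:
  (0, 0) → P = 0
  (0, 237/8) → P = 10191/8
  (223/9, 0) → P = 6467/9
  (91/4, 73/4) → P = 2889/2

x = 91/4, y = 73/4, maximum P = 2889/2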